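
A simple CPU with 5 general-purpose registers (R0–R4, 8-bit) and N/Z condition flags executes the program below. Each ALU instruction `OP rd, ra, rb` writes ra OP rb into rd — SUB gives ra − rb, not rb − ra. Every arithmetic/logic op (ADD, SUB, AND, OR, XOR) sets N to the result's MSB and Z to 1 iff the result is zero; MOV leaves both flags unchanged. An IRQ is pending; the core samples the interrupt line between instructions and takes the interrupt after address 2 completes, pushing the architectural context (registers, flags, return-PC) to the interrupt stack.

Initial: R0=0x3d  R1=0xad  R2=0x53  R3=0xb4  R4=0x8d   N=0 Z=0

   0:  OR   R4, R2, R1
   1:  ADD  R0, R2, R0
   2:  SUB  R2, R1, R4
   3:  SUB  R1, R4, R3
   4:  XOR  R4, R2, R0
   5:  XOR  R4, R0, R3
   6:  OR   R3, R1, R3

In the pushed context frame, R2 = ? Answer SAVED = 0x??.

SAVED = 0xae

after  0: R0=0x3d R1=0xad R2=0x53 R3=0xb4 R4=0xff  N=1 Z=0
after  1: R0=0x90 R1=0xad R2=0x53 R3=0xb4 R4=0xff  N=1 Z=0
after  2: R0=0x90 R1=0xad R2=0xae R3=0xb4 R4=0xff  N=1 Z=0
-- IRQ taken; context saved, return-PC = 3 --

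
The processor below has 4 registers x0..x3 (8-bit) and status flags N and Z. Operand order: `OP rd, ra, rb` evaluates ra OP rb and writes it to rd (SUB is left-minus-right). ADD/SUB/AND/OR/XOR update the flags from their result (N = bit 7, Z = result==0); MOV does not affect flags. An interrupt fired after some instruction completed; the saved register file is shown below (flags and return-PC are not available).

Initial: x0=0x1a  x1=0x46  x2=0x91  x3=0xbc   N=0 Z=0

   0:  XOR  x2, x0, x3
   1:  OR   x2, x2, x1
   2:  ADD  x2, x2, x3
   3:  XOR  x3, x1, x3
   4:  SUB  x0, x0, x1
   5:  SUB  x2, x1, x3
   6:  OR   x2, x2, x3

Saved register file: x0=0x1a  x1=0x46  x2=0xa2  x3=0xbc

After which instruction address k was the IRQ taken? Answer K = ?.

K = 2

after  0: x0=0x1a x1=0x46 x2=0xa6 x3=0xbc  N=1 Z=0
after  1: x0=0x1a x1=0x46 x2=0xe6 x3=0xbc  N=1 Z=0
after  2: x0=0x1a x1=0x46 x2=0xa2 x3=0xbc  N=1 Z=0
-- IRQ taken; context saved, return-PC = 3 --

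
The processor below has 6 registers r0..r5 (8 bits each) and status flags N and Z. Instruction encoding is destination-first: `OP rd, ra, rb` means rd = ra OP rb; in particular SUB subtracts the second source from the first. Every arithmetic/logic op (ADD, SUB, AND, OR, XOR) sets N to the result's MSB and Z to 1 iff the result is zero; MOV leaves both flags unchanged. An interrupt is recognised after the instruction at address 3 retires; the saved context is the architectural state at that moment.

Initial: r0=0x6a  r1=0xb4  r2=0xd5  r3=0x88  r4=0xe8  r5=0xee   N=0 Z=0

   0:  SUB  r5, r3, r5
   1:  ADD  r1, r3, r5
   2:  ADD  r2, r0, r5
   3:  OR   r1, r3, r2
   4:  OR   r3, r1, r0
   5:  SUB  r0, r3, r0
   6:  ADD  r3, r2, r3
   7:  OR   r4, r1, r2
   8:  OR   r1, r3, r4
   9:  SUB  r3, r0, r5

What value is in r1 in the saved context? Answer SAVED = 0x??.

SAVED = 0x8c

after  0: r0=0x6a r1=0xb4 r2=0xd5 r3=0x88 r4=0xe8 r5=0x9a  N=1 Z=0
after  1: r0=0x6a r1=0x22 r2=0xd5 r3=0x88 r4=0xe8 r5=0x9a  N=0 Z=0
after  2: r0=0x6a r1=0x22 r2=0x04 r3=0x88 r4=0xe8 r5=0x9a  N=0 Z=0
after  3: r0=0x6a r1=0x8c r2=0x04 r3=0x88 r4=0xe8 r5=0x9a  N=1 Z=0
-- IRQ taken; context saved, return-PC = 4 --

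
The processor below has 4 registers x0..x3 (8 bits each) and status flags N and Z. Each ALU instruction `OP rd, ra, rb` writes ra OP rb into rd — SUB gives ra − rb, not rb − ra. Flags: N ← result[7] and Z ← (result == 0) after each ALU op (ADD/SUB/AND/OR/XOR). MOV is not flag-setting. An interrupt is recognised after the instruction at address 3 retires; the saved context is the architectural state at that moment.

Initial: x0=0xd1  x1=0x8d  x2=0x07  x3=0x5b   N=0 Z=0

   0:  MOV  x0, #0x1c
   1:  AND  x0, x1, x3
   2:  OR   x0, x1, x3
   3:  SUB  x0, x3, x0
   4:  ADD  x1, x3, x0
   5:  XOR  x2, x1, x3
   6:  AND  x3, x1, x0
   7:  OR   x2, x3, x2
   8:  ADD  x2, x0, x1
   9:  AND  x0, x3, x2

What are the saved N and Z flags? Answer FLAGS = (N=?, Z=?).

after  0: x0=0x1c x1=0x8d x2=0x07 x3=0x5b  N=0 Z=0
after  1: x0=0x09 x1=0x8d x2=0x07 x3=0x5b  N=0 Z=0
after  2: x0=0xdf x1=0x8d x2=0x07 x3=0x5b  N=1 Z=0
after  3: x0=0x7c x1=0x8d x2=0x07 x3=0x5b  N=0 Z=0
-- IRQ taken; context saved, return-PC = 4 --

FLAGS = (N=0, Z=0)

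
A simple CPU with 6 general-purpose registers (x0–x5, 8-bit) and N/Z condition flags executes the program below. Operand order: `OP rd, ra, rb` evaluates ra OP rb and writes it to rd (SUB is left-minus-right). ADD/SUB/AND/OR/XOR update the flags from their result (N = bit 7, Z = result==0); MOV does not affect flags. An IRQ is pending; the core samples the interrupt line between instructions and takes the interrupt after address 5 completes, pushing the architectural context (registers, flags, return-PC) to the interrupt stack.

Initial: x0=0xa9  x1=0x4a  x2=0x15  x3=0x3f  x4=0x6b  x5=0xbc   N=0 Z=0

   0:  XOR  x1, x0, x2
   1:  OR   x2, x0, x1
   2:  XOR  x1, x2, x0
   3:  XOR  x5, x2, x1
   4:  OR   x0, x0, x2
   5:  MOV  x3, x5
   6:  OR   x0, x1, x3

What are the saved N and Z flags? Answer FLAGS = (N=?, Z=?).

after  0: x0=0xa9 x1=0xbc x2=0x15 x3=0x3f x4=0x6b x5=0xbc  N=1 Z=0
after  1: x0=0xa9 x1=0xbc x2=0xbd x3=0x3f x4=0x6b x5=0xbc  N=1 Z=0
after  2: x0=0xa9 x1=0x14 x2=0xbd x3=0x3f x4=0x6b x5=0xbc  N=0 Z=0
after  3: x0=0xa9 x1=0x14 x2=0xbd x3=0x3f x4=0x6b x5=0xa9  N=1 Z=0
after  4: x0=0xbd x1=0x14 x2=0xbd x3=0x3f x4=0x6b x5=0xa9  N=1 Z=0
after  5: x0=0xbd x1=0x14 x2=0xbd x3=0xa9 x4=0x6b x5=0xa9  N=1 Z=0
-- IRQ taken; context saved, return-PC = 6 --

FLAGS = (N=1, Z=0)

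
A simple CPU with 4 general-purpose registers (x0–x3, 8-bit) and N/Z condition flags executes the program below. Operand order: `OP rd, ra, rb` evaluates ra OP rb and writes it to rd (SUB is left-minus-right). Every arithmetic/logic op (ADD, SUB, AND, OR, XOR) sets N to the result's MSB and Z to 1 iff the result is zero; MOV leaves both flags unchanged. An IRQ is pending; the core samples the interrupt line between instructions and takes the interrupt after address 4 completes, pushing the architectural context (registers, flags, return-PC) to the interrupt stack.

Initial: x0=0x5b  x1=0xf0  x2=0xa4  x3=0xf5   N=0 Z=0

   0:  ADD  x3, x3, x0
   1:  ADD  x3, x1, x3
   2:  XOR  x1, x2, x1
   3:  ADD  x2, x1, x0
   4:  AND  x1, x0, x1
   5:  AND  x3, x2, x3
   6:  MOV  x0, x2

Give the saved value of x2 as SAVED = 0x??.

after  0: x0=0x5b x1=0xf0 x2=0xa4 x3=0x50  N=0 Z=0
after  1: x0=0x5b x1=0xf0 x2=0xa4 x3=0x40  N=0 Z=0
after  2: x0=0x5b x1=0x54 x2=0xa4 x3=0x40  N=0 Z=0
after  3: x0=0x5b x1=0x54 x2=0xaf x3=0x40  N=1 Z=0
after  4: x0=0x5b x1=0x50 x2=0xaf x3=0x40  N=0 Z=0
-- IRQ taken; context saved, return-PC = 5 --

SAVED = 0xaf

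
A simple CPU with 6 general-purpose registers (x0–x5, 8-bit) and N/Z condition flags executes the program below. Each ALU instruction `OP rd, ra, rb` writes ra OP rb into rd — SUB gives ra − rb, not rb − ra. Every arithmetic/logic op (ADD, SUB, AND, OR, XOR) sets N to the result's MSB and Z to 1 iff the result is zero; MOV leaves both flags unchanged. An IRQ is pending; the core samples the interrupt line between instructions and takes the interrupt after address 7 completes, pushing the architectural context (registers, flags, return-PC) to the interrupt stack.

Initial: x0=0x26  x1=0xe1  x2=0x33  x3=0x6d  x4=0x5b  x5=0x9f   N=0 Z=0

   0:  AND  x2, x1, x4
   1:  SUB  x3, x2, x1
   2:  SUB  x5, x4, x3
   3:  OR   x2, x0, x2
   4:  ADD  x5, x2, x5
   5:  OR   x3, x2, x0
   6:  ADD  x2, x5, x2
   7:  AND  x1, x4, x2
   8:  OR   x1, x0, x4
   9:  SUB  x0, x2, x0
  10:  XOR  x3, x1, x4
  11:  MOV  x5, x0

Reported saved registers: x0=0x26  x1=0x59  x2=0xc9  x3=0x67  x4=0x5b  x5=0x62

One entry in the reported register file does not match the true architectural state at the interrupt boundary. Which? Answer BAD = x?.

BAD = x1

after  0: x0=0x26 x1=0xe1 x2=0x41 x3=0x6d x4=0x5b x5=0x9f  N=0 Z=0
after  1: x0=0x26 x1=0xe1 x2=0x41 x3=0x60 x4=0x5b x5=0x9f  N=0 Z=0
after  2: x0=0x26 x1=0xe1 x2=0x41 x3=0x60 x4=0x5b x5=0xfb  N=1 Z=0
after  3: x0=0x26 x1=0xe1 x2=0x67 x3=0x60 x4=0x5b x5=0xfb  N=0 Z=0
after  4: x0=0x26 x1=0xe1 x2=0x67 x3=0x60 x4=0x5b x5=0x62  N=0 Z=0
after  5: x0=0x26 x1=0xe1 x2=0x67 x3=0x67 x4=0x5b x5=0x62  N=0 Z=0
after  6: x0=0x26 x1=0xe1 x2=0xc9 x3=0x67 x4=0x5b x5=0x62  N=1 Z=0
after  7: x0=0x26 x1=0x49 x2=0xc9 x3=0x67 x4=0x5b x5=0x62  N=0 Z=0
-- IRQ taken; context saved, return-PC = 8 --
mismatch: x1: reported 0x59 vs actual 0x49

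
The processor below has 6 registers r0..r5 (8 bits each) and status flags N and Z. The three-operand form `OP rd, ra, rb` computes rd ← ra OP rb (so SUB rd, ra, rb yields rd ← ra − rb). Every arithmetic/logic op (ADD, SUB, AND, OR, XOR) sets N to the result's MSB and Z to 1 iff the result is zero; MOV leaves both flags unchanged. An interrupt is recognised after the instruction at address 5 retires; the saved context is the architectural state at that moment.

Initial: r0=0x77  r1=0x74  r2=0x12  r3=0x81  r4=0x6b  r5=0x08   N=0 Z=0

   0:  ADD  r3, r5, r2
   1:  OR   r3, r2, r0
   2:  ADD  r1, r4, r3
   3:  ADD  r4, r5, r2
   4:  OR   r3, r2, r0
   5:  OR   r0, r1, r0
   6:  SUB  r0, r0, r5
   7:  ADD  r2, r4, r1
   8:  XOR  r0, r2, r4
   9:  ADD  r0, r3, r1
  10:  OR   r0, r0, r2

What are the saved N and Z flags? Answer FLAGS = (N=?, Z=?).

after  0: r0=0x77 r1=0x74 r2=0x12 r3=0x1a r4=0x6b r5=0x08  N=0 Z=0
after  1: r0=0x77 r1=0x74 r2=0x12 r3=0x77 r4=0x6b r5=0x08  N=0 Z=0
after  2: r0=0x77 r1=0xe2 r2=0x12 r3=0x77 r4=0x6b r5=0x08  N=1 Z=0
after  3: r0=0x77 r1=0xe2 r2=0x12 r3=0x77 r4=0x1a r5=0x08  N=0 Z=0
after  4: r0=0x77 r1=0xe2 r2=0x12 r3=0x77 r4=0x1a r5=0x08  N=0 Z=0
after  5: r0=0xf7 r1=0xe2 r2=0x12 r3=0x77 r4=0x1a r5=0x08  N=1 Z=0
-- IRQ taken; context saved, return-PC = 6 --

FLAGS = (N=1, Z=0)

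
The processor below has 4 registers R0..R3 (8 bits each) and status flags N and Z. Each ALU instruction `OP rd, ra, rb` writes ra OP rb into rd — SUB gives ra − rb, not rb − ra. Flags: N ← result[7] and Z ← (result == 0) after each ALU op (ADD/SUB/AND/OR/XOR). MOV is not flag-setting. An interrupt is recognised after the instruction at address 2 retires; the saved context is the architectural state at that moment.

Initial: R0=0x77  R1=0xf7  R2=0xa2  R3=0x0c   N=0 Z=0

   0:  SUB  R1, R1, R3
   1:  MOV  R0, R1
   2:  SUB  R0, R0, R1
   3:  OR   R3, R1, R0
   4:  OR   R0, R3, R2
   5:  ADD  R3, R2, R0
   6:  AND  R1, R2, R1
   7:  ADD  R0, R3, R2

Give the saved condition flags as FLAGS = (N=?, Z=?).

after  0: R0=0x77 R1=0xeb R2=0xa2 R3=0x0c  N=1 Z=0
after  1: R0=0xeb R1=0xeb R2=0xa2 R3=0x0c  N=1 Z=0
after  2: R0=0x00 R1=0xeb R2=0xa2 R3=0x0c  N=0 Z=1
-- IRQ taken; context saved, return-PC = 3 --

FLAGS = (N=0, Z=1)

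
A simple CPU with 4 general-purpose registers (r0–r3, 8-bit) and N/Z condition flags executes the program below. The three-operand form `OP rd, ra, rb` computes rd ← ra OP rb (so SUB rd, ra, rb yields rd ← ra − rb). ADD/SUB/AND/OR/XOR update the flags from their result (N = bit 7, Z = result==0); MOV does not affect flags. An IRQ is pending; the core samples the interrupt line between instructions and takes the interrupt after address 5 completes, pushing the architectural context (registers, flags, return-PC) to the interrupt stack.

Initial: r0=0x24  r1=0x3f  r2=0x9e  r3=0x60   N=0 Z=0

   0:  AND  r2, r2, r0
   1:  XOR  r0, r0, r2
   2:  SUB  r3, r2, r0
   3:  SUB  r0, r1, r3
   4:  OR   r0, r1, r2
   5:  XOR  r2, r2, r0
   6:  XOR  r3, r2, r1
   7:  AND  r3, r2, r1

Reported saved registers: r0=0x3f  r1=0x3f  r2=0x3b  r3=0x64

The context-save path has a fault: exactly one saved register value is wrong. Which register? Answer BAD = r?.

after  0: r0=0x24 r1=0x3f r2=0x04 r3=0x60  N=0 Z=0
after  1: r0=0x20 r1=0x3f r2=0x04 r3=0x60  N=0 Z=0
after  2: r0=0x20 r1=0x3f r2=0x04 r3=0xe4  N=1 Z=0
after  3: r0=0x5b r1=0x3f r2=0x04 r3=0xe4  N=0 Z=0
after  4: r0=0x3f r1=0x3f r2=0x04 r3=0xe4  N=0 Z=0
after  5: r0=0x3f r1=0x3f r2=0x3b r3=0xe4  N=0 Z=0
-- IRQ taken; context saved, return-PC = 6 --
mismatch: r3: reported 0x64 vs actual 0xe4

BAD = r3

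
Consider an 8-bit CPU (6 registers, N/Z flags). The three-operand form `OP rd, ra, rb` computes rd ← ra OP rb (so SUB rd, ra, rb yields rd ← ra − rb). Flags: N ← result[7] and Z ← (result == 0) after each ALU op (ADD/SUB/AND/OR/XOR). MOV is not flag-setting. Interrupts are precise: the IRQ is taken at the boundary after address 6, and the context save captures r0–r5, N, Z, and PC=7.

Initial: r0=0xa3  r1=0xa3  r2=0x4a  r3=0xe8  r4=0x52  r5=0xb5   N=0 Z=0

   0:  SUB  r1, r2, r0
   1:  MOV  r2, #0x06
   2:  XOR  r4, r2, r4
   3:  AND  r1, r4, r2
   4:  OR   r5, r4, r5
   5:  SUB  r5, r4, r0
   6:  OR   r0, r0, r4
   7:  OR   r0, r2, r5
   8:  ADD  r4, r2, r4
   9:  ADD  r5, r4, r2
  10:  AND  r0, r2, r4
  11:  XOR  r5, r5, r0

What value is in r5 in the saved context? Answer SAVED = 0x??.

SAVED = 0xb1

after  0: r0=0xa3 r1=0xa7 r2=0x4a r3=0xe8 r4=0x52 r5=0xb5  N=1 Z=0
after  1: r0=0xa3 r1=0xa7 r2=0x06 r3=0xe8 r4=0x52 r5=0xb5  N=1 Z=0
after  2: r0=0xa3 r1=0xa7 r2=0x06 r3=0xe8 r4=0x54 r5=0xb5  N=0 Z=0
after  3: r0=0xa3 r1=0x04 r2=0x06 r3=0xe8 r4=0x54 r5=0xb5  N=0 Z=0
after  4: r0=0xa3 r1=0x04 r2=0x06 r3=0xe8 r4=0x54 r5=0xf5  N=1 Z=0
after  5: r0=0xa3 r1=0x04 r2=0x06 r3=0xe8 r4=0x54 r5=0xb1  N=1 Z=0
after  6: r0=0xf7 r1=0x04 r2=0x06 r3=0xe8 r4=0x54 r5=0xb1  N=1 Z=0
-- IRQ taken; context saved, return-PC = 7 --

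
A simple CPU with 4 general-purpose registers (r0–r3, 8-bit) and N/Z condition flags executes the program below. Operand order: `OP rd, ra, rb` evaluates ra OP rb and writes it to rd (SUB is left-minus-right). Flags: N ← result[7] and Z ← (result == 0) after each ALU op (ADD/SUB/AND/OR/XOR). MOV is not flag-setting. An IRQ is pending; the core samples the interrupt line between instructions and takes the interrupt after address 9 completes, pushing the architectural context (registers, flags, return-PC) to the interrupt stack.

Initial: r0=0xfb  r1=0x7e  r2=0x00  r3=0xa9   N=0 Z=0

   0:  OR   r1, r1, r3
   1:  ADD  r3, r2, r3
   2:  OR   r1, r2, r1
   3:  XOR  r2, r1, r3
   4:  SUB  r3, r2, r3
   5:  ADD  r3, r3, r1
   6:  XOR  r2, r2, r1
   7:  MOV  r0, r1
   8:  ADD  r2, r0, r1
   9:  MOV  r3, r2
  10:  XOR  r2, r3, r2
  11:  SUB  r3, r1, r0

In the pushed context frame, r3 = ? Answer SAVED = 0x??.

SAVED = 0xfe

after  0: r0=0xfb r1=0xff r2=0x00 r3=0xa9  N=1 Z=0
after  1: r0=0xfb r1=0xff r2=0x00 r3=0xa9  N=1 Z=0
after  2: r0=0xfb r1=0xff r2=0x00 r3=0xa9  N=1 Z=0
after  3: r0=0xfb r1=0xff r2=0x56 r3=0xa9  N=0 Z=0
after  4: r0=0xfb r1=0xff r2=0x56 r3=0xad  N=1 Z=0
after  5: r0=0xfb r1=0xff r2=0x56 r3=0xac  N=1 Z=0
after  6: r0=0xfb r1=0xff r2=0xa9 r3=0xac  N=1 Z=0
after  7: r0=0xff r1=0xff r2=0xa9 r3=0xac  N=1 Z=0
after  8: r0=0xff r1=0xff r2=0xfe r3=0xac  N=1 Z=0
after  9: r0=0xff r1=0xff r2=0xfe r3=0xfe  N=1 Z=0
-- IRQ taken; context saved, return-PC = 10 --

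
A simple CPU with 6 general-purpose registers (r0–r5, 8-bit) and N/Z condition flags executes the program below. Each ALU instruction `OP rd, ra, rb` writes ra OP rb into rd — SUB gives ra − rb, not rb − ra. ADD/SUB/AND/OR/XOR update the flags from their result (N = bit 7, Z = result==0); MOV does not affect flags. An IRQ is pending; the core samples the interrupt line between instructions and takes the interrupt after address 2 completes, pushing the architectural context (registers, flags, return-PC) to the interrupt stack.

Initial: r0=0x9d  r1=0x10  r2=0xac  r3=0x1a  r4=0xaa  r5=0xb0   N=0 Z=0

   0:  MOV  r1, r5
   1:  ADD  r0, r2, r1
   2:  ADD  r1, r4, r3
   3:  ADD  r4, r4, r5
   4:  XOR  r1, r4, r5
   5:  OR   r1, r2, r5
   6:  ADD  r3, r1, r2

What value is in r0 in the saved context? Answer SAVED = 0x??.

after  0: r0=0x9d r1=0xb0 r2=0xac r3=0x1a r4=0xaa r5=0xb0  N=0 Z=0
after  1: r0=0x5c r1=0xb0 r2=0xac r3=0x1a r4=0xaa r5=0xb0  N=0 Z=0
after  2: r0=0x5c r1=0xc4 r2=0xac r3=0x1a r4=0xaa r5=0xb0  N=1 Z=0
-- IRQ taken; context saved, return-PC = 3 --

SAVED = 0x5c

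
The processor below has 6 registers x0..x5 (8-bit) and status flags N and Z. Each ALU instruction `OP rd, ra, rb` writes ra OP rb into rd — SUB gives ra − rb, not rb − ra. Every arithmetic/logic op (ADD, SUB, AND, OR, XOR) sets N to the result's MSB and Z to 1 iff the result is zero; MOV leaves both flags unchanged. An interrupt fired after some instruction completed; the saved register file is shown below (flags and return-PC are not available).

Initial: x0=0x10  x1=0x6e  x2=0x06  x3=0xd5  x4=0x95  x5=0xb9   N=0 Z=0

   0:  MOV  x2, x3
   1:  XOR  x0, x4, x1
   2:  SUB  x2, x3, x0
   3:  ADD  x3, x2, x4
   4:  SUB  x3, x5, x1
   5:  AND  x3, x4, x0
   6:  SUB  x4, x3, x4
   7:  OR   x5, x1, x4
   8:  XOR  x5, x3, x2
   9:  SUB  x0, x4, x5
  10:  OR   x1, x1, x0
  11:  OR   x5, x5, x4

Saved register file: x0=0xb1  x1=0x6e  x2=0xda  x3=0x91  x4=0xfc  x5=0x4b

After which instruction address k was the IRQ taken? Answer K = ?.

K = 9

after  0: x0=0x10 x1=0x6e x2=0xd5 x3=0xd5 x4=0x95 x5=0xb9  N=0 Z=0
after  1: x0=0xfb x1=0x6e x2=0xd5 x3=0xd5 x4=0x95 x5=0xb9  N=1 Z=0
after  2: x0=0xfb x1=0x6e x2=0xda x3=0xd5 x4=0x95 x5=0xb9  N=1 Z=0
after  3: x0=0xfb x1=0x6e x2=0xda x3=0x6f x4=0x95 x5=0xb9  N=0 Z=0
after  4: x0=0xfb x1=0x6e x2=0xda x3=0x4b x4=0x95 x5=0xb9  N=0 Z=0
after  5: x0=0xfb x1=0x6e x2=0xda x3=0x91 x4=0x95 x5=0xb9  N=1 Z=0
after  6: x0=0xfb x1=0x6e x2=0xda x3=0x91 x4=0xfc x5=0xb9  N=1 Z=0
after  7: x0=0xfb x1=0x6e x2=0xda x3=0x91 x4=0xfc x5=0xfe  N=1 Z=0
after  8: x0=0xfb x1=0x6e x2=0xda x3=0x91 x4=0xfc x5=0x4b  N=0 Z=0
after  9: x0=0xb1 x1=0x6e x2=0xda x3=0x91 x4=0xfc x5=0x4b  N=1 Z=0
-- IRQ taken; context saved, return-PC = 10 --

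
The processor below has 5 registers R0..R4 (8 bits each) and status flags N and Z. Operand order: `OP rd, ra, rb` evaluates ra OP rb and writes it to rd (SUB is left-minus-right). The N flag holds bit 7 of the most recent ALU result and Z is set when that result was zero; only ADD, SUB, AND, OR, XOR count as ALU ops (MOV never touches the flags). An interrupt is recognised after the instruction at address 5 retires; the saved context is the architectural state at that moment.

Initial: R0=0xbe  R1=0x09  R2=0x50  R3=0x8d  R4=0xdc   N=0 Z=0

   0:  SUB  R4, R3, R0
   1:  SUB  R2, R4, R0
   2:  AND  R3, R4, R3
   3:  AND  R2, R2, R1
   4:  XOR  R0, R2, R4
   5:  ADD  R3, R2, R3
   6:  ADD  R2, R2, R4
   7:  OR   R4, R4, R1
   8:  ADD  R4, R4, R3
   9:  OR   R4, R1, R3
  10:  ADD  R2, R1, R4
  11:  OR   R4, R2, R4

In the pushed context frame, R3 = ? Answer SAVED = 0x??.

after  0: R0=0xbe R1=0x09 R2=0x50 R3=0x8d R4=0xcf  N=1 Z=0
after  1: R0=0xbe R1=0x09 R2=0x11 R3=0x8d R4=0xcf  N=0 Z=0
after  2: R0=0xbe R1=0x09 R2=0x11 R3=0x8d R4=0xcf  N=1 Z=0
after  3: R0=0xbe R1=0x09 R2=0x01 R3=0x8d R4=0xcf  N=0 Z=0
after  4: R0=0xce R1=0x09 R2=0x01 R3=0x8d R4=0xcf  N=1 Z=0
after  5: R0=0xce R1=0x09 R2=0x01 R3=0x8e R4=0xcf  N=1 Z=0
-- IRQ taken; context saved, return-PC = 6 --

SAVED = 0x8e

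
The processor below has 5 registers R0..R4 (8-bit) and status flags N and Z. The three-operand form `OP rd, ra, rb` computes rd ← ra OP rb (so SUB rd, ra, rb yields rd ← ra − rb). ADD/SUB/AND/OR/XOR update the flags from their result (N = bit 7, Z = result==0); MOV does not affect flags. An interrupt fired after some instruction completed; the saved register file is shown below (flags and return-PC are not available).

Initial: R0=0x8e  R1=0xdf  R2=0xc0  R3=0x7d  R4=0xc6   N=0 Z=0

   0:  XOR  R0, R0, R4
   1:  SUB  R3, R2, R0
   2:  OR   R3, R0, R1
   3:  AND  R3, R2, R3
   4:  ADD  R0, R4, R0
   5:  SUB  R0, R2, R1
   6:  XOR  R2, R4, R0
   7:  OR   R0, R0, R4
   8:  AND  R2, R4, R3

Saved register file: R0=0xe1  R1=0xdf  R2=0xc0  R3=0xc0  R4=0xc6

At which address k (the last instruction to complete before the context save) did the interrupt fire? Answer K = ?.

after  0: R0=0x48 R1=0xdf R2=0xc0 R3=0x7d R4=0xc6  N=0 Z=0
after  1: R0=0x48 R1=0xdf R2=0xc0 R3=0x78 R4=0xc6  N=0 Z=0
after  2: R0=0x48 R1=0xdf R2=0xc0 R3=0xdf R4=0xc6  N=1 Z=0
after  3: R0=0x48 R1=0xdf R2=0xc0 R3=0xc0 R4=0xc6  N=1 Z=0
after  4: R0=0x0e R1=0xdf R2=0xc0 R3=0xc0 R4=0xc6  N=0 Z=0
after  5: R0=0xe1 R1=0xdf R2=0xc0 R3=0xc0 R4=0xc6  N=1 Z=0
-- IRQ taken; context saved, return-PC = 6 --

K = 5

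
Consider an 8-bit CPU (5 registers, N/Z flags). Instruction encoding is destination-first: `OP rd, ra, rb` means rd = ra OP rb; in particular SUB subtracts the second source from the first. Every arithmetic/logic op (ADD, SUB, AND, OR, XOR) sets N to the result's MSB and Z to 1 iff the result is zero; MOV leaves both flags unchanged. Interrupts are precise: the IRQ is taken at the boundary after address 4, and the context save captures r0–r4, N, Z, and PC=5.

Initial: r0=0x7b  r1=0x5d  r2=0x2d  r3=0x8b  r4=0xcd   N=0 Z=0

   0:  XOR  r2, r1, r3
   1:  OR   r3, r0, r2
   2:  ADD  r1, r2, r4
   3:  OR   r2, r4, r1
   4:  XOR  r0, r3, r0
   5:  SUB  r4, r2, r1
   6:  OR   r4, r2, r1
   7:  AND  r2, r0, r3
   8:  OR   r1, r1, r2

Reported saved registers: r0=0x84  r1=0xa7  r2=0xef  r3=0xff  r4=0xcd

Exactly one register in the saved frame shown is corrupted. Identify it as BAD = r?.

after  0: r0=0x7b r1=0x5d r2=0xd6 r3=0x8b r4=0xcd  N=1 Z=0
after  1: r0=0x7b r1=0x5d r2=0xd6 r3=0xff r4=0xcd  N=1 Z=0
after  2: r0=0x7b r1=0xa3 r2=0xd6 r3=0xff r4=0xcd  N=1 Z=0
after  3: r0=0x7b r1=0xa3 r2=0xef r3=0xff r4=0xcd  N=1 Z=0
after  4: r0=0x84 r1=0xa3 r2=0xef r3=0xff r4=0xcd  N=1 Z=0
-- IRQ taken; context saved, return-PC = 5 --
mismatch: r1: reported 0xa7 vs actual 0xa3

BAD = r1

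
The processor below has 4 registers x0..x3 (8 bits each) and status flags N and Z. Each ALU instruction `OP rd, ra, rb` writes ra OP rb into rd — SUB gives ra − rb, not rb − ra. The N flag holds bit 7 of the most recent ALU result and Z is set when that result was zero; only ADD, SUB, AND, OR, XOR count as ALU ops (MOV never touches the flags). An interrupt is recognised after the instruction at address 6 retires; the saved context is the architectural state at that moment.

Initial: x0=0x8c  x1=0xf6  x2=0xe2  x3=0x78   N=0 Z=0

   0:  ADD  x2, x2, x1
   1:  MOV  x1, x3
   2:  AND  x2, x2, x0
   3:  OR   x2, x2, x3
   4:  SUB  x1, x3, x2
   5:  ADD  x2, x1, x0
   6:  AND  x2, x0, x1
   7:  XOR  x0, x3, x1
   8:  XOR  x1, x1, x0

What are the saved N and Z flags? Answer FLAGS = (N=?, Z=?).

after  0: x0=0x8c x1=0xf6 x2=0xd8 x3=0x78  N=1 Z=0
after  1: x0=0x8c x1=0x78 x2=0xd8 x3=0x78  N=1 Z=0
after  2: x0=0x8c x1=0x78 x2=0x88 x3=0x78  N=1 Z=0
after  3: x0=0x8c x1=0x78 x2=0xf8 x3=0x78  N=1 Z=0
after  4: x0=0x8c x1=0x80 x2=0xf8 x3=0x78  N=1 Z=0
after  5: x0=0x8c x1=0x80 x2=0x0c x3=0x78  N=0 Z=0
after  6: x0=0x8c x1=0x80 x2=0x80 x3=0x78  N=1 Z=0
-- IRQ taken; context saved, return-PC = 7 --

FLAGS = (N=1, Z=0)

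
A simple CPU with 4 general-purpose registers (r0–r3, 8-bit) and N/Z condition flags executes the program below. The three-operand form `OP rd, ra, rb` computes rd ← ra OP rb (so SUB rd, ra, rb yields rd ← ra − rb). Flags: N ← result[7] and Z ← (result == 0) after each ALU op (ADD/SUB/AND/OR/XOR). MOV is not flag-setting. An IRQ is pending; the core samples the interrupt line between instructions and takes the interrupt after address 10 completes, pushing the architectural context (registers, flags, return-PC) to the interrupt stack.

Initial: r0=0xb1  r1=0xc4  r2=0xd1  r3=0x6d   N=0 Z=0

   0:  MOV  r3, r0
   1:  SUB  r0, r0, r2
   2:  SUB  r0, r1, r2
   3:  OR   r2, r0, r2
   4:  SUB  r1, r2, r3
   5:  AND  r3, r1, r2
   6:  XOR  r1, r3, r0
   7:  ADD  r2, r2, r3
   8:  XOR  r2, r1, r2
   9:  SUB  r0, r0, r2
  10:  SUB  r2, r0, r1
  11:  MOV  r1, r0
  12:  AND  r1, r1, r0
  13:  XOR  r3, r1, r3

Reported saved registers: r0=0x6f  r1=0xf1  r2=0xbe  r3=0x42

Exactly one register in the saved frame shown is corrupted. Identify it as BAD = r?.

BAD = r1

after  0: r0=0xb1 r1=0xc4 r2=0xd1 r3=0xb1  N=0 Z=0
after  1: r0=0xe0 r1=0xc4 r2=0xd1 r3=0xb1  N=1 Z=0
after  2: r0=0xf3 r1=0xc4 r2=0xd1 r3=0xb1  N=1 Z=0
after  3: r0=0xf3 r1=0xc4 r2=0xf3 r3=0xb1  N=1 Z=0
after  4: r0=0xf3 r1=0x42 r2=0xf3 r3=0xb1  N=0 Z=0
after  5: r0=0xf3 r1=0x42 r2=0xf3 r3=0x42  N=0 Z=0
after  6: r0=0xf3 r1=0xb1 r2=0xf3 r3=0x42  N=1 Z=0
after  7: r0=0xf3 r1=0xb1 r2=0x35 r3=0x42  N=0 Z=0
after  8: r0=0xf3 r1=0xb1 r2=0x84 r3=0x42  N=1 Z=0
after  9: r0=0x6f r1=0xb1 r2=0x84 r3=0x42  N=0 Z=0
after 10: r0=0x6f r1=0xb1 r2=0xbe r3=0x42  N=1 Z=0
-- IRQ taken; context saved, return-PC = 11 --
mismatch: r1: reported 0xf1 vs actual 0xb1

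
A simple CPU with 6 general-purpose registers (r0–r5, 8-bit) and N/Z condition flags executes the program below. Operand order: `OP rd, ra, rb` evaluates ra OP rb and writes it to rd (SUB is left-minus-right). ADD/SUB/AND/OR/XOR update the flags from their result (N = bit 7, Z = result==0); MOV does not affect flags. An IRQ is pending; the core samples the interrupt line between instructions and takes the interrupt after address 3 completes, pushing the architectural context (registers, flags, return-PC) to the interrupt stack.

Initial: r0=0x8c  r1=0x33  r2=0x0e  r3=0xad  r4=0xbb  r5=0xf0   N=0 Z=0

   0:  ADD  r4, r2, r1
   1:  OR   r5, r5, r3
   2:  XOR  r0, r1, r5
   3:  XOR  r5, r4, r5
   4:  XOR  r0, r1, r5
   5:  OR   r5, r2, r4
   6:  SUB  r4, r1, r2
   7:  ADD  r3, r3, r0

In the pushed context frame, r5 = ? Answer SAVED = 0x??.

SAVED = 0xbc

after  0: r0=0x8c r1=0x33 r2=0x0e r3=0xad r4=0x41 r5=0xf0  N=0 Z=0
after  1: r0=0x8c r1=0x33 r2=0x0e r3=0xad r4=0x41 r5=0xfd  N=1 Z=0
after  2: r0=0xce r1=0x33 r2=0x0e r3=0xad r4=0x41 r5=0xfd  N=1 Z=0
after  3: r0=0xce r1=0x33 r2=0x0e r3=0xad r4=0x41 r5=0xbc  N=1 Z=0
-- IRQ taken; context saved, return-PC = 4 --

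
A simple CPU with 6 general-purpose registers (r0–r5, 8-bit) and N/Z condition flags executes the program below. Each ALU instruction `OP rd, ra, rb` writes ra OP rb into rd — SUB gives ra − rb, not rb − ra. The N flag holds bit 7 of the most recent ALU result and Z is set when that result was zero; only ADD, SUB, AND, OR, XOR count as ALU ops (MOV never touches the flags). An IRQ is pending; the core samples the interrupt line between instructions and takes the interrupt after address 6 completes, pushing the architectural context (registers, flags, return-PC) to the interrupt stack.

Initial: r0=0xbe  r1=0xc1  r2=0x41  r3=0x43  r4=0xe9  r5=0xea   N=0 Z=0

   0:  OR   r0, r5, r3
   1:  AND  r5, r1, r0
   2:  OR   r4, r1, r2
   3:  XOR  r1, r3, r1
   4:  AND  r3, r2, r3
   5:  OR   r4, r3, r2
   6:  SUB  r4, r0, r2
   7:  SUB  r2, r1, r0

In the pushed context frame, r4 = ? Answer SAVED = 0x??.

SAVED = 0xaa

after  0: r0=0xeb r1=0xc1 r2=0x41 r3=0x43 r4=0xe9 r5=0xea  N=1 Z=0
after  1: r0=0xeb r1=0xc1 r2=0x41 r3=0x43 r4=0xe9 r5=0xc1  N=1 Z=0
after  2: r0=0xeb r1=0xc1 r2=0x41 r3=0x43 r4=0xc1 r5=0xc1  N=1 Z=0
after  3: r0=0xeb r1=0x82 r2=0x41 r3=0x43 r4=0xc1 r5=0xc1  N=1 Z=0
after  4: r0=0xeb r1=0x82 r2=0x41 r3=0x41 r4=0xc1 r5=0xc1  N=0 Z=0
after  5: r0=0xeb r1=0x82 r2=0x41 r3=0x41 r4=0x41 r5=0xc1  N=0 Z=0
after  6: r0=0xeb r1=0x82 r2=0x41 r3=0x41 r4=0xaa r5=0xc1  N=1 Z=0
-- IRQ taken; context saved, return-PC = 7 --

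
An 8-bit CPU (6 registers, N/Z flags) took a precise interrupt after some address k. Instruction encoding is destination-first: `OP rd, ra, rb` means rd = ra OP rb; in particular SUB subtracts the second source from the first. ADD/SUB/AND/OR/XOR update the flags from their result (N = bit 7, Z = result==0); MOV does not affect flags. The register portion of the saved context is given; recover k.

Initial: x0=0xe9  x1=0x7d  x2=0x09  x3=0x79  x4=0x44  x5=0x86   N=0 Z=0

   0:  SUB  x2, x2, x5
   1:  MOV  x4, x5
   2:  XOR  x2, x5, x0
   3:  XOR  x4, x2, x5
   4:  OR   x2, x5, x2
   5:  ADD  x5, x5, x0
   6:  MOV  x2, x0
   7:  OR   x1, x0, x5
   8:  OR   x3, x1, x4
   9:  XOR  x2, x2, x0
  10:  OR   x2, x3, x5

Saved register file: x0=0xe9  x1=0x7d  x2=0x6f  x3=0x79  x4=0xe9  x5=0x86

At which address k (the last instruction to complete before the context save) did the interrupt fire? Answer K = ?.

K = 3

after  0: x0=0xe9 x1=0x7d x2=0x83 x3=0x79 x4=0x44 x5=0x86  N=1 Z=0
after  1: x0=0xe9 x1=0x7d x2=0x83 x3=0x79 x4=0x86 x5=0x86  N=1 Z=0
after  2: x0=0xe9 x1=0x7d x2=0x6f x3=0x79 x4=0x86 x5=0x86  N=0 Z=0
after  3: x0=0xe9 x1=0x7d x2=0x6f x3=0x79 x4=0xe9 x5=0x86  N=1 Z=0
-- IRQ taken; context saved, return-PC = 4 --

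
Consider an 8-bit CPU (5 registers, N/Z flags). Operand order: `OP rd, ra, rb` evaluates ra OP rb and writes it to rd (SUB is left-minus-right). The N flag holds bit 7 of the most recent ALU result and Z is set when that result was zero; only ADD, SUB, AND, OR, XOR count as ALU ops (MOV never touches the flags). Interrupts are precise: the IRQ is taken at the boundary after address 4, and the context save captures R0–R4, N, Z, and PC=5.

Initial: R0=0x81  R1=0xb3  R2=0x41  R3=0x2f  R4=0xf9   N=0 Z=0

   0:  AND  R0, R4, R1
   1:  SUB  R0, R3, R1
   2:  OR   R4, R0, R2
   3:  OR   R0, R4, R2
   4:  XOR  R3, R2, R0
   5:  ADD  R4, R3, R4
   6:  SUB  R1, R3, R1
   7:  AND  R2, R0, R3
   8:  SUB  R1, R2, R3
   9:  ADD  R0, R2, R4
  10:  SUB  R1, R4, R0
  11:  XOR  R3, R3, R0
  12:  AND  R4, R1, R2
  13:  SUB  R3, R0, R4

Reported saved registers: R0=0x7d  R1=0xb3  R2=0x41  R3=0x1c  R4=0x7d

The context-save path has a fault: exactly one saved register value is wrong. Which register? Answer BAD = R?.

BAD = R3

after  0: R0=0xb1 R1=0xb3 R2=0x41 R3=0x2f R4=0xf9  N=1 Z=0
after  1: R0=0x7c R1=0xb3 R2=0x41 R3=0x2f R4=0xf9  N=0 Z=0
after  2: R0=0x7c R1=0xb3 R2=0x41 R3=0x2f R4=0x7d  N=0 Z=0
after  3: R0=0x7d R1=0xb3 R2=0x41 R3=0x2f R4=0x7d  N=0 Z=0
after  4: R0=0x7d R1=0xb3 R2=0x41 R3=0x3c R4=0x7d  N=0 Z=0
-- IRQ taken; context saved, return-PC = 5 --
mismatch: R3: reported 0x1c vs actual 0x3c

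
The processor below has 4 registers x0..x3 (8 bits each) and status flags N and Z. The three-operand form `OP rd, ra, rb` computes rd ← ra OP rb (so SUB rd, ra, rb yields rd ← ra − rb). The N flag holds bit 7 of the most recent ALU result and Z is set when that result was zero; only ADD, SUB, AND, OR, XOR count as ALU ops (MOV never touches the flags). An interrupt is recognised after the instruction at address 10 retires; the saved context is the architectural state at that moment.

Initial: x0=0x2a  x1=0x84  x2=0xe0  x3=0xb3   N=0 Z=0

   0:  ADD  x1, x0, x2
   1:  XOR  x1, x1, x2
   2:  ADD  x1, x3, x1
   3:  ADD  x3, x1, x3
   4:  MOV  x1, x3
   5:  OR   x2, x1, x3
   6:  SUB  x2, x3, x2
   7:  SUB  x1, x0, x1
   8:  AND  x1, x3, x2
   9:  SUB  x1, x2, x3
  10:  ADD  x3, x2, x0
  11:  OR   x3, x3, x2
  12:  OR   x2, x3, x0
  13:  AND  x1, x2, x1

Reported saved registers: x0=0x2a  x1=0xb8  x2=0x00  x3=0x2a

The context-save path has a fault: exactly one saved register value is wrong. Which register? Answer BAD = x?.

BAD = x1

after  0: x0=0x2a x1=0x0a x2=0xe0 x3=0xb3  N=0 Z=0
after  1: x0=0x2a x1=0xea x2=0xe0 x3=0xb3  N=1 Z=0
after  2: x0=0x2a x1=0x9d x2=0xe0 x3=0xb3  N=1 Z=0
after  3: x0=0x2a x1=0x9d x2=0xe0 x3=0x50  N=0 Z=0
after  4: x0=0x2a x1=0x50 x2=0xe0 x3=0x50  N=0 Z=0
after  5: x0=0x2a x1=0x50 x2=0x50 x3=0x50  N=0 Z=0
after  6: x0=0x2a x1=0x50 x2=0x00 x3=0x50  N=0 Z=1
after  7: x0=0x2a x1=0xda x2=0x00 x3=0x50  N=1 Z=0
after  8: x0=0x2a x1=0x00 x2=0x00 x3=0x50  N=0 Z=1
after  9: x0=0x2a x1=0xb0 x2=0x00 x3=0x50  N=1 Z=0
after 10: x0=0x2a x1=0xb0 x2=0x00 x3=0x2a  N=0 Z=0
-- IRQ taken; context saved, return-PC = 11 --
mismatch: x1: reported 0xb8 vs actual 0xb0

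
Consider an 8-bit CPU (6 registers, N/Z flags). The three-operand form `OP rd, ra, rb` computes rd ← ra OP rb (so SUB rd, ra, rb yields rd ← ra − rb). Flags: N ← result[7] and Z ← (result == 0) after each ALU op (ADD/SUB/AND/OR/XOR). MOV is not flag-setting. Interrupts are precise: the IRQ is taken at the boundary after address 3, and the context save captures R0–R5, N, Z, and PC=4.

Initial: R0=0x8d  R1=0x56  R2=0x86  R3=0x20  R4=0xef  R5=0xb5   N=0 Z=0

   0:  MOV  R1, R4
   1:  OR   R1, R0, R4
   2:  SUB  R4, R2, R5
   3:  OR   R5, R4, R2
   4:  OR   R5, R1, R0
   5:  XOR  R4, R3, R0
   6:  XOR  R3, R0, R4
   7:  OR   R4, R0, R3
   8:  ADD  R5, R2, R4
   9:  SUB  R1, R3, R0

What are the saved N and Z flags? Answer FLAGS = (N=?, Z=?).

after  0: R0=0x8d R1=0xef R2=0x86 R3=0x20 R4=0xef R5=0xb5  N=0 Z=0
after  1: R0=0x8d R1=0xef R2=0x86 R3=0x20 R4=0xef R5=0xb5  N=1 Z=0
after  2: R0=0x8d R1=0xef R2=0x86 R3=0x20 R4=0xd1 R5=0xb5  N=1 Z=0
after  3: R0=0x8d R1=0xef R2=0x86 R3=0x20 R4=0xd1 R5=0xd7  N=1 Z=0
-- IRQ taken; context saved, return-PC = 4 --

FLAGS = (N=1, Z=0)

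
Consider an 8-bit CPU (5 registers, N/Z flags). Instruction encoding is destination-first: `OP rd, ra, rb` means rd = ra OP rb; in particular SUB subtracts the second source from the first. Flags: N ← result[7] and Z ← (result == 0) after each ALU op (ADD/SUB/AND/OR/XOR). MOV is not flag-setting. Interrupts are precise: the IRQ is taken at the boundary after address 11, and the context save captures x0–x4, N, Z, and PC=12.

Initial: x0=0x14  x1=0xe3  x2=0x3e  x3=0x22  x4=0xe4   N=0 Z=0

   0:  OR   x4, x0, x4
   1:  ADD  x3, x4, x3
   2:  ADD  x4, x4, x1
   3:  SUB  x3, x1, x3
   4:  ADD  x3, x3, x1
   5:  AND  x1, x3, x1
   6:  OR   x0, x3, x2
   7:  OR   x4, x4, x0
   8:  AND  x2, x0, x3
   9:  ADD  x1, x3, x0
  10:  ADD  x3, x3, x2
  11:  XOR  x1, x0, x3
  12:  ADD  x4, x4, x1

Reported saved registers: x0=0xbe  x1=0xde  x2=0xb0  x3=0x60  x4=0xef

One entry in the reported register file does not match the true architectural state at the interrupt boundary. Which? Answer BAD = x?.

after  0: x0=0x14 x1=0xe3 x2=0x3e x3=0x22 x4=0xf4  N=1 Z=0
after  1: x0=0x14 x1=0xe3 x2=0x3e x3=0x16 x4=0xf4  N=0 Z=0
after  2: x0=0x14 x1=0xe3 x2=0x3e x3=0x16 x4=0xd7  N=1 Z=0
after  3: x0=0x14 x1=0xe3 x2=0x3e x3=0xcd x4=0xd7  N=1 Z=0
after  4: x0=0x14 x1=0xe3 x2=0x3e x3=0xb0 x4=0xd7  N=1 Z=0
after  5: x0=0x14 x1=0xa0 x2=0x3e x3=0xb0 x4=0xd7  N=1 Z=0
after  6: x0=0xbe x1=0xa0 x2=0x3e x3=0xb0 x4=0xd7  N=1 Z=0
after  7: x0=0xbe x1=0xa0 x2=0x3e x3=0xb0 x4=0xff  N=1 Z=0
after  8: x0=0xbe x1=0xa0 x2=0xb0 x3=0xb0 x4=0xff  N=1 Z=0
after  9: x0=0xbe x1=0x6e x2=0xb0 x3=0xb0 x4=0xff  N=0 Z=0
after 10: x0=0xbe x1=0x6e x2=0xb0 x3=0x60 x4=0xff  N=0 Z=0
after 11: x0=0xbe x1=0xde x2=0xb0 x3=0x60 x4=0xff  N=1 Z=0
-- IRQ taken; context saved, return-PC = 12 --
mismatch: x4: reported 0xef vs actual 0xff

BAD = x4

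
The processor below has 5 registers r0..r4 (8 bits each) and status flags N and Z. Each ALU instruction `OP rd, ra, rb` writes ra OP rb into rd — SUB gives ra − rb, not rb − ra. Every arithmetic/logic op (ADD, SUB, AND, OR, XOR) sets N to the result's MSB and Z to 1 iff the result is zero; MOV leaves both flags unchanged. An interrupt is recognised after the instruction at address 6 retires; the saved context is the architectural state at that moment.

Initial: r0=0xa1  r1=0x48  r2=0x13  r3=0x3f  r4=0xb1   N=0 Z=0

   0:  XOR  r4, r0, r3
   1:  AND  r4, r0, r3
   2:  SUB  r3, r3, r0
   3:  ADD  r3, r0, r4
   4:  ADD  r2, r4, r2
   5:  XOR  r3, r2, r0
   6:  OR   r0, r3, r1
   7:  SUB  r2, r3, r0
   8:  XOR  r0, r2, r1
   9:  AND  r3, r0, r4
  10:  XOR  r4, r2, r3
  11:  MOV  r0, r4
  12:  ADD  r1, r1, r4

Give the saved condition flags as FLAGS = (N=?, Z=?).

after  0: r0=0xa1 r1=0x48 r2=0x13 r3=0x3f r4=0x9e  N=1 Z=0
after  1: r0=0xa1 r1=0x48 r2=0x13 r3=0x3f r4=0x21  N=0 Z=0
after  2: r0=0xa1 r1=0x48 r2=0x13 r3=0x9e r4=0x21  N=1 Z=0
after  3: r0=0xa1 r1=0x48 r2=0x13 r3=0xc2 r4=0x21  N=1 Z=0
after  4: r0=0xa1 r1=0x48 r2=0x34 r3=0xc2 r4=0x21  N=0 Z=0
after  5: r0=0xa1 r1=0x48 r2=0x34 r3=0x95 r4=0x21  N=1 Z=0
after  6: r0=0xdd r1=0x48 r2=0x34 r3=0x95 r4=0x21  N=1 Z=0
-- IRQ taken; context saved, return-PC = 7 --

FLAGS = (N=1, Z=0)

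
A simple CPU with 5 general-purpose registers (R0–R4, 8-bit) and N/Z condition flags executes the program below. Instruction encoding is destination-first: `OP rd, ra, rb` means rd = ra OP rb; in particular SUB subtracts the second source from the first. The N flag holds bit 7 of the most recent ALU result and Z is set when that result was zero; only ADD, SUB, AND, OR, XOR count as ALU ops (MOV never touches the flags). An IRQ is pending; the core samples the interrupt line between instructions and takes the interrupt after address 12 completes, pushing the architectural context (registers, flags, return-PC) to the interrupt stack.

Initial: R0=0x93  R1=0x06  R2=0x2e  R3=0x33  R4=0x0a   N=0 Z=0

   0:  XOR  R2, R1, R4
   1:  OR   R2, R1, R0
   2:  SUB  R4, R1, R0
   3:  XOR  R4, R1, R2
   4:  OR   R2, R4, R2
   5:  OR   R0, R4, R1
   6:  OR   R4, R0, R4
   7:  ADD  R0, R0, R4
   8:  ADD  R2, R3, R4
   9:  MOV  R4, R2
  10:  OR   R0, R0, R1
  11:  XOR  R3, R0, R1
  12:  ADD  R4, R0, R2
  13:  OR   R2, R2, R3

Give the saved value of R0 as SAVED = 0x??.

after  0: R0=0x93 R1=0x06 R2=0x0c R3=0x33 R4=0x0a  N=0 Z=0
after  1: R0=0x93 R1=0x06 R2=0x97 R3=0x33 R4=0x0a  N=1 Z=0
after  2: R0=0x93 R1=0x06 R2=0x97 R3=0x33 R4=0x73  N=0 Z=0
after  3: R0=0x93 R1=0x06 R2=0x97 R3=0x33 R4=0x91  N=1 Z=0
after  4: R0=0x93 R1=0x06 R2=0x97 R3=0x33 R4=0x91  N=1 Z=0
after  5: R0=0x97 R1=0x06 R2=0x97 R3=0x33 R4=0x91  N=1 Z=0
after  6: R0=0x97 R1=0x06 R2=0x97 R3=0x33 R4=0x97  N=1 Z=0
after  7: R0=0x2e R1=0x06 R2=0x97 R3=0x33 R4=0x97  N=0 Z=0
after  8: R0=0x2e R1=0x06 R2=0xca R3=0x33 R4=0x97  N=1 Z=0
after  9: R0=0x2e R1=0x06 R2=0xca R3=0x33 R4=0xca  N=1 Z=0
after 10: R0=0x2e R1=0x06 R2=0xca R3=0x33 R4=0xca  N=0 Z=0
after 11: R0=0x2e R1=0x06 R2=0xca R3=0x28 R4=0xca  N=0 Z=0
after 12: R0=0x2e R1=0x06 R2=0xca R3=0x28 R4=0xf8  N=1 Z=0
-- IRQ taken; context saved, return-PC = 13 --

SAVED = 0x2e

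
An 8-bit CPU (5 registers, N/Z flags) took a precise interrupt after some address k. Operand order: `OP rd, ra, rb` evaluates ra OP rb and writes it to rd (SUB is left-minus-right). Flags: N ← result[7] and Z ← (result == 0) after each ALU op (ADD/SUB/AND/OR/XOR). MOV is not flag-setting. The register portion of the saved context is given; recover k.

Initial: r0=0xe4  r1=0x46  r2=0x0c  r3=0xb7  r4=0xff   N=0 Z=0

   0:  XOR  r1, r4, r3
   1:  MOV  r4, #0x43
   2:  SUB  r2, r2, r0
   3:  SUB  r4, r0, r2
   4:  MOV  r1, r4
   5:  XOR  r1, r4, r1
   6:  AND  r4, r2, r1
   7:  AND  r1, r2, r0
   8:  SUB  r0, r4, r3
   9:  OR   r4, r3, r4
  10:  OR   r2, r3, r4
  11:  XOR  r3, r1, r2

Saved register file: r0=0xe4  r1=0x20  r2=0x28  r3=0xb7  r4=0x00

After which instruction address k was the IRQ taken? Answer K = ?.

after  0: r0=0xe4 r1=0x48 r2=0x0c r3=0xb7 r4=0xff  N=0 Z=0
after  1: r0=0xe4 r1=0x48 r2=0x0c r3=0xb7 r4=0x43  N=0 Z=0
after  2: r0=0xe4 r1=0x48 r2=0x28 r3=0xb7 r4=0x43  N=0 Z=0
after  3: r0=0xe4 r1=0x48 r2=0x28 r3=0xb7 r4=0xbc  N=1 Z=0
after  4: r0=0xe4 r1=0xbc r2=0x28 r3=0xb7 r4=0xbc  N=1 Z=0
after  5: r0=0xe4 r1=0x00 r2=0x28 r3=0xb7 r4=0xbc  N=0 Z=1
after  6: r0=0xe4 r1=0x00 r2=0x28 r3=0xb7 r4=0x00  N=0 Z=1
after  7: r0=0xe4 r1=0x20 r2=0x28 r3=0xb7 r4=0x00  N=0 Z=0
-- IRQ taken; context saved, return-PC = 8 --

K = 7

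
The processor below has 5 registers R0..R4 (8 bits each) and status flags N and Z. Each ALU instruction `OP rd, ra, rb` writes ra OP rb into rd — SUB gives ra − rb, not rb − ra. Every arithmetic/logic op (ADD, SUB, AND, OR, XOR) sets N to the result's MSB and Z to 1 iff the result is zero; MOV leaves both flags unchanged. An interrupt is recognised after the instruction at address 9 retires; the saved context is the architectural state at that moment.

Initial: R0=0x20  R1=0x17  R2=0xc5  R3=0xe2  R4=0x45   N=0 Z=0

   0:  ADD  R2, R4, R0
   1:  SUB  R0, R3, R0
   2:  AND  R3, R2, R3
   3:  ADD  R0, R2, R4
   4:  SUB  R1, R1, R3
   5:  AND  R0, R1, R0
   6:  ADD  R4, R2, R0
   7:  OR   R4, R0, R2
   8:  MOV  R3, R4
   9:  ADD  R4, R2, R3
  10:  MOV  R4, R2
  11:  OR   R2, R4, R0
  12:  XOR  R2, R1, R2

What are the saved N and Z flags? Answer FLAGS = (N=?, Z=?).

FLAGS = (N=0, Z=0)

after  0: R0=0x20 R1=0x17 R2=0x65 R3=0xe2 R4=0x45  N=0 Z=0
after  1: R0=0xc2 R1=0x17 R2=0x65 R3=0xe2 R4=0x45  N=1 Z=0
after  2: R0=0xc2 R1=0x17 R2=0x65 R3=0x60 R4=0x45  N=0 Z=0
after  3: R0=0xaa R1=0x17 R2=0x65 R3=0x60 R4=0x45  N=1 Z=0
after  4: R0=0xaa R1=0xb7 R2=0x65 R3=0x60 R4=0x45  N=1 Z=0
after  5: R0=0xa2 R1=0xb7 R2=0x65 R3=0x60 R4=0x45  N=1 Z=0
after  6: R0=0xa2 R1=0xb7 R2=0x65 R3=0x60 R4=0x07  N=0 Z=0
after  7: R0=0xa2 R1=0xb7 R2=0x65 R3=0x60 R4=0xe7  N=1 Z=0
after  8: R0=0xa2 R1=0xb7 R2=0x65 R3=0xe7 R4=0xe7  N=1 Z=0
after  9: R0=0xa2 R1=0xb7 R2=0x65 R3=0xe7 R4=0x4c  N=0 Z=0
-- IRQ taken; context saved, return-PC = 10 --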